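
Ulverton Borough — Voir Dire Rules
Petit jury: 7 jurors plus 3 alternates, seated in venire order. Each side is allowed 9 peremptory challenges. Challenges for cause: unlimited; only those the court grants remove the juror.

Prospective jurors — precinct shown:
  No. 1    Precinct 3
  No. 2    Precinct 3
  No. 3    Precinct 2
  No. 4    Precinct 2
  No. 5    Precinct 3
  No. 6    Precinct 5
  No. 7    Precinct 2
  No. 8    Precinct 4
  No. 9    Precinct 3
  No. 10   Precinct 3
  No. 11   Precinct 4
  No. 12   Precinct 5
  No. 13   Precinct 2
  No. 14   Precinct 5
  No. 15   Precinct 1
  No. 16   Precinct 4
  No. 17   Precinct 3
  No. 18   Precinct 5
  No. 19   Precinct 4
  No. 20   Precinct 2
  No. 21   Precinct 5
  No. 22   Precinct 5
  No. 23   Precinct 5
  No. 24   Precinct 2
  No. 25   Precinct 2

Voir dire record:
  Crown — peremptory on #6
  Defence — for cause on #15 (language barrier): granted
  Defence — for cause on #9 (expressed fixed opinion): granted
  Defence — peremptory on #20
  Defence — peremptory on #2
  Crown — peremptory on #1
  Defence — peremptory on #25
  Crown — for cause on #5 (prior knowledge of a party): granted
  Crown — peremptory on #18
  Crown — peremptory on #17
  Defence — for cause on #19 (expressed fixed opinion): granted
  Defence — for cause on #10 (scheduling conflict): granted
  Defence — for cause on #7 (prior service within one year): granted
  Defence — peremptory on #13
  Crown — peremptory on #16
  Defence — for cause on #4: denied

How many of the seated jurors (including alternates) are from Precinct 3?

0

Removed: #1, #2, #5, #6, #7, #9, #10, #13, #15, #16, #17, #18, #19, #20, #25.
Seated (10 incl. alternates): #3, #4, #8, #11, #12, #14, #21, #22, #23, #24.
None of those are in Precinct 3 → 0.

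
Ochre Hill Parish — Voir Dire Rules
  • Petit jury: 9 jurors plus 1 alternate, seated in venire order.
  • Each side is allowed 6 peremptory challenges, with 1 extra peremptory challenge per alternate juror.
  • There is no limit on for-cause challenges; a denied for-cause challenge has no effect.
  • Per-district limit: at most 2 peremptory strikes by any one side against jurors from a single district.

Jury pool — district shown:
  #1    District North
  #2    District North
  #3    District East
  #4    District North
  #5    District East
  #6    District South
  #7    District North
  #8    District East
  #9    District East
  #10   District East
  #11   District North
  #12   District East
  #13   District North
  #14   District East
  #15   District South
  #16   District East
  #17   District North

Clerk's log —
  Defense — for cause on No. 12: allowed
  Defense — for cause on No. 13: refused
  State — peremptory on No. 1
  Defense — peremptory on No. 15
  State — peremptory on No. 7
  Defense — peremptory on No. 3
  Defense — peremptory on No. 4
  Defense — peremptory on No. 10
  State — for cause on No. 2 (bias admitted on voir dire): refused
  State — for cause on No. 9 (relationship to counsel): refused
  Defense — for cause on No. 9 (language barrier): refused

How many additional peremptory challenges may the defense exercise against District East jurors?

Defense peremptories so far: #15, #3, #4, #10 — 4 of 7 used, 3 left overall.
Against District East: #3, #10 — 2 used; per-district cap 2 leaves 0.
Binding limit: min(3, 0) = 0.

0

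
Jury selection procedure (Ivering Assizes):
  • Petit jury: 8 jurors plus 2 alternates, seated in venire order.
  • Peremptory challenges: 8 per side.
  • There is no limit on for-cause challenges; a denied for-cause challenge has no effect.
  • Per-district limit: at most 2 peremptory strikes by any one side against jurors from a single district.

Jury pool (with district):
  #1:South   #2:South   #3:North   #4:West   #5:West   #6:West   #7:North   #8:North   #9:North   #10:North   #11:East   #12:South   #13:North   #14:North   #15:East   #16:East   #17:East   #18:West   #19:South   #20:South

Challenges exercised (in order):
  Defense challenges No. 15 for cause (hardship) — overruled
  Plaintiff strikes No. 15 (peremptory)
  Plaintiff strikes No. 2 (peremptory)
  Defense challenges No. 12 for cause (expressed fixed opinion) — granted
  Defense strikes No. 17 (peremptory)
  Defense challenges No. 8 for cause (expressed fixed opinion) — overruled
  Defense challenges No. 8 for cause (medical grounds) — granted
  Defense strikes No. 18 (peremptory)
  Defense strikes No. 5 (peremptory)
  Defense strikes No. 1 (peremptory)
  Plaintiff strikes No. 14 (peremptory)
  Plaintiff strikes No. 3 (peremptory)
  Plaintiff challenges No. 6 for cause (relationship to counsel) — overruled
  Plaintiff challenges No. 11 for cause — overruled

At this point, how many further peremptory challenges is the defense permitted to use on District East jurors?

Defense peremptories so far: #17, #18, #5, #1 — 4 of 8 used, 4 left overall.
Against District East: #17 — 1 used; per-district cap 2 leaves 1.
Binding limit: min(4, 1) = 1.

1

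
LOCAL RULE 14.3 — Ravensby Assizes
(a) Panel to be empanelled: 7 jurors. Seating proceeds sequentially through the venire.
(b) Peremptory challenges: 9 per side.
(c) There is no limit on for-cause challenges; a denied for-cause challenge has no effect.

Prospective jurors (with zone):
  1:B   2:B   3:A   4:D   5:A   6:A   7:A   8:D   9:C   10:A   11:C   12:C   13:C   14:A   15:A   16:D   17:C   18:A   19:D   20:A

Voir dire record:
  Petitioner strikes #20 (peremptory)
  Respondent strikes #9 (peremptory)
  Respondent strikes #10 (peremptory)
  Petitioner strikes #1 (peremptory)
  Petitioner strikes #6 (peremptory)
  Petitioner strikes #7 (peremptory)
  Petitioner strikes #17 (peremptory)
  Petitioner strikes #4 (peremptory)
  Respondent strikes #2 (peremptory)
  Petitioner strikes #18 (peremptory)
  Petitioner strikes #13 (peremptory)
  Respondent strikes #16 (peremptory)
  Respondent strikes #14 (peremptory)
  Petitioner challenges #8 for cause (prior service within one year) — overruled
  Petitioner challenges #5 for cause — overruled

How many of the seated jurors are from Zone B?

Removed: #1, #2, #4, #6, #7, #9, #10, #13, #14, #16, #17, #18, #20.
Seated jurors 1–7: #3, #5, #8, #11, #12, #15, #19.
None of those are in Zone B → 0.

0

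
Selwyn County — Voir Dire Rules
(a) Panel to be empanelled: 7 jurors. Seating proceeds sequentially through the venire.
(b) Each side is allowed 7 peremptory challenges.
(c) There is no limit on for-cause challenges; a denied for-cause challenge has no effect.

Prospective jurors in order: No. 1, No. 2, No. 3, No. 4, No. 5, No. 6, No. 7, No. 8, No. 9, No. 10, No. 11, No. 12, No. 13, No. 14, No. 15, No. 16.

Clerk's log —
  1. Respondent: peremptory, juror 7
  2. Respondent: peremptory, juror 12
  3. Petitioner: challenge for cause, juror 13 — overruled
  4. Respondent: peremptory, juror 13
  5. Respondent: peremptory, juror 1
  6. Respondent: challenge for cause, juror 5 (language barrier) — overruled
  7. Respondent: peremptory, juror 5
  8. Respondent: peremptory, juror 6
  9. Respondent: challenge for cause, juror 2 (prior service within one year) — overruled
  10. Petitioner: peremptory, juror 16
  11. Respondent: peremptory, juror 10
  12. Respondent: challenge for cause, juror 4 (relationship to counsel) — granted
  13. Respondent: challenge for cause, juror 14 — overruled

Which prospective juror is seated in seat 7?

15

Removed: #1, #4, #5, #6, #7, #10, #12, #13, #16. (#2, #14 stay — for-cause denied.)
Seating in order: seats 1–7 → #2, #3, #8, #9, #11, #14, #15.
So seat 7 is #15.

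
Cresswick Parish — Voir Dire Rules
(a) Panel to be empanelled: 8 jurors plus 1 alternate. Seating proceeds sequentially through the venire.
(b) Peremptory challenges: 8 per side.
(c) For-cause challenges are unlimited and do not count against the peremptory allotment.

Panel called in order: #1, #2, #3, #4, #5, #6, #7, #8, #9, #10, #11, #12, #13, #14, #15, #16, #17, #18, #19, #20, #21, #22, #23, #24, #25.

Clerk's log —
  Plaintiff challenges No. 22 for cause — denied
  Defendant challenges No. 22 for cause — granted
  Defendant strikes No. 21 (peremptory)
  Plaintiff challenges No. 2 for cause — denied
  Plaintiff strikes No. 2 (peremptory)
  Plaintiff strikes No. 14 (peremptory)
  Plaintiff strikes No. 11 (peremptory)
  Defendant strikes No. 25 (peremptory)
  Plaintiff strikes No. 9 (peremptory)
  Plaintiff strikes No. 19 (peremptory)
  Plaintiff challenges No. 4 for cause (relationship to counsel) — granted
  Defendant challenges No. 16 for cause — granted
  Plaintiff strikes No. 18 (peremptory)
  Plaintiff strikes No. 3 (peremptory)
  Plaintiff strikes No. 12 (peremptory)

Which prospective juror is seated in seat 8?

Removed: #2, #3, #4, #9, #11, #12, #14, #16, #18, #19, #21, #22, #25.
Filling seats in venire order through position 8: #1, #5, #6, #7, #8, #10, #13, #15.
So seat 8 is #15.

15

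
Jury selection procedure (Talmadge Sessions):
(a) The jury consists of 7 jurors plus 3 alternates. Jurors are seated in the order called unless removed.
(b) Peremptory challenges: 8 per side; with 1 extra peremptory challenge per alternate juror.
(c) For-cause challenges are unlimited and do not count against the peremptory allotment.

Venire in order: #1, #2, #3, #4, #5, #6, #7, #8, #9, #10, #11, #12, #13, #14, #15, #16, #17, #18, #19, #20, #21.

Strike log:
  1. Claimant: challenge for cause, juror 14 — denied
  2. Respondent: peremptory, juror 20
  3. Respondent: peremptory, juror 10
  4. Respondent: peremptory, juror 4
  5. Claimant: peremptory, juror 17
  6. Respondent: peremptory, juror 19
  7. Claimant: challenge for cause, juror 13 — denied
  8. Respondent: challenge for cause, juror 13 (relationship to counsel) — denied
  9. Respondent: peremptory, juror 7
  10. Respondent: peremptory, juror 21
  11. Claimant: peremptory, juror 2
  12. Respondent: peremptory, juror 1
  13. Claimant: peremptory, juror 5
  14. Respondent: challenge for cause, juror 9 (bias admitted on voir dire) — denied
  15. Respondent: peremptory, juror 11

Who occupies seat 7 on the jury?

14

Removed: #1, #2, #4, #5, #7, #10, #11, #17, #19, #20, #21. (#9, #13, #14 stay — for-cause denied.)
Filling seats in venire order through position 7: #3, #6, #8, #9, #12, #13, #14.
So seat 7 is #14.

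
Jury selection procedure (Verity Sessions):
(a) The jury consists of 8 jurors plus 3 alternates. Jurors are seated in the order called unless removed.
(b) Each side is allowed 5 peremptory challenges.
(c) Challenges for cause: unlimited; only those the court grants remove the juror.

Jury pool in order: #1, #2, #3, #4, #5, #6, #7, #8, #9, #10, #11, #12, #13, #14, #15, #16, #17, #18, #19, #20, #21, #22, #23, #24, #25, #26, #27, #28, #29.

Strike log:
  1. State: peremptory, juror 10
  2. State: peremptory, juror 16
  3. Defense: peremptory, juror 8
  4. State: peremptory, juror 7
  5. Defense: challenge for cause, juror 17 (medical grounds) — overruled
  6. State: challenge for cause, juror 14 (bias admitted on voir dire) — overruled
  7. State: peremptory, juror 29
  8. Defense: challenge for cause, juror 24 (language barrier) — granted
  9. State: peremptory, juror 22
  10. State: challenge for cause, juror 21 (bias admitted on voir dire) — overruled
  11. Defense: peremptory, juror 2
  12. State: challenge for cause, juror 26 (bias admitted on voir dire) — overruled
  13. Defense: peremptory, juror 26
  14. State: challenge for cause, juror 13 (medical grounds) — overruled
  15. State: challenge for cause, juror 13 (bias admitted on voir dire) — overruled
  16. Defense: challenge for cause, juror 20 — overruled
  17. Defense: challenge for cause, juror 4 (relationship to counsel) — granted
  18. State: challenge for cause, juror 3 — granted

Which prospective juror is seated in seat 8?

Removed: #2, #3, #4, #7, #8, #10, #16, #22, #24, #26, #29. (#13, #14, #17, #20, #21 stay — for-cause denied.)
Seating in order: seats 1–8 → #1, #5, #6, #9, #11, #12, #13, #14; alternates → #15, #17, #18.
So seat 8 is #14.

14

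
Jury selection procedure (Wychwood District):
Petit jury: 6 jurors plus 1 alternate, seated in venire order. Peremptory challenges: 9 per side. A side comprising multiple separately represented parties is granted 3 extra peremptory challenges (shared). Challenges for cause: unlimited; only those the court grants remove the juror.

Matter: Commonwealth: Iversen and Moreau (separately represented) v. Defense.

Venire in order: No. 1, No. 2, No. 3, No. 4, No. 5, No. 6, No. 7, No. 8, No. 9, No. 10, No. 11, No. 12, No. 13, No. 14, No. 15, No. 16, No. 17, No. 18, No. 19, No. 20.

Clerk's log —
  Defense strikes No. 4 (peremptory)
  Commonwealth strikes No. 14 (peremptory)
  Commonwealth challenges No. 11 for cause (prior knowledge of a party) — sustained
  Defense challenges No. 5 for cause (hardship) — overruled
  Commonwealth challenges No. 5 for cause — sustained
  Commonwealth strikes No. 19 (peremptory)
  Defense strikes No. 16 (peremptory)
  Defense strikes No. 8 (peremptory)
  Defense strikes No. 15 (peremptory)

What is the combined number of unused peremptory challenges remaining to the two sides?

15

Commonwealth allotment: 9 base + 3 multi-party = 12. Defense allotment: 9.
Commonwealth peremptories used: #14, #19 — 2 (for-cause on #11, #5 don't count).
Defense peremptories used: #4, #16, #8, #15 — 4 (the for-cause on #5 doesn't count).
Remaining: (12 − 2) + (9 − 4) = 15.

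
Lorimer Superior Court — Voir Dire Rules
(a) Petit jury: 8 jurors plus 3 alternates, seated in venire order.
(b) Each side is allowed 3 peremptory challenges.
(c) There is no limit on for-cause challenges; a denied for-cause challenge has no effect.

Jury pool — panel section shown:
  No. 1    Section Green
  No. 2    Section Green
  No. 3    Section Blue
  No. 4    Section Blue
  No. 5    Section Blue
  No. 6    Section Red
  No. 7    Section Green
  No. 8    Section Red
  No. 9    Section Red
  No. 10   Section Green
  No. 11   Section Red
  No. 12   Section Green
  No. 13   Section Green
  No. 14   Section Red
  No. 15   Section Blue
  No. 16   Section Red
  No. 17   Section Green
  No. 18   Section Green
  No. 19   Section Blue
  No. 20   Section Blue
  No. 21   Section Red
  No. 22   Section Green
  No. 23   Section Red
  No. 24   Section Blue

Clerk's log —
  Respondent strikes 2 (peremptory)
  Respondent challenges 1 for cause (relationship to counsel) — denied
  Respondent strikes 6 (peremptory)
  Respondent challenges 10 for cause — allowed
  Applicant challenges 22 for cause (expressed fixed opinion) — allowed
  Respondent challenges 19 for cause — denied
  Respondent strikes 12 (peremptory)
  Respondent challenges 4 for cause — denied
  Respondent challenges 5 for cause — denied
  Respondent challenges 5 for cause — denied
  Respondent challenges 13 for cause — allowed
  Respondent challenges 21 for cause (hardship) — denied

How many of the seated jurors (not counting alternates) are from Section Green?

Removed: #2, #6, #10, #12, #13, #22.
Seated jurors 1–8: #1, #3, #4, #5, #7, #8, #9, #11 (alternates #14, #15, #16 not counted).
Of those, in Section Green: #1, #7 → 2.

2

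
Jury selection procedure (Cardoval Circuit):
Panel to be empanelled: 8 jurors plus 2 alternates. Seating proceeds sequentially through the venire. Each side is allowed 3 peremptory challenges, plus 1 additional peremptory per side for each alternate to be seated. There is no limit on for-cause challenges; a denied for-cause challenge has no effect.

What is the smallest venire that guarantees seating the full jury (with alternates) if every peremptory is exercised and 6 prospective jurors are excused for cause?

26

Seats to fill: 8 + 2 alternates = 10.
Peremptories: 3 + 1×2 = 5 per side × 2 sides = 10.
For-cause removals: 6.
Minimum venire: 10 + 10 + 6 = 26.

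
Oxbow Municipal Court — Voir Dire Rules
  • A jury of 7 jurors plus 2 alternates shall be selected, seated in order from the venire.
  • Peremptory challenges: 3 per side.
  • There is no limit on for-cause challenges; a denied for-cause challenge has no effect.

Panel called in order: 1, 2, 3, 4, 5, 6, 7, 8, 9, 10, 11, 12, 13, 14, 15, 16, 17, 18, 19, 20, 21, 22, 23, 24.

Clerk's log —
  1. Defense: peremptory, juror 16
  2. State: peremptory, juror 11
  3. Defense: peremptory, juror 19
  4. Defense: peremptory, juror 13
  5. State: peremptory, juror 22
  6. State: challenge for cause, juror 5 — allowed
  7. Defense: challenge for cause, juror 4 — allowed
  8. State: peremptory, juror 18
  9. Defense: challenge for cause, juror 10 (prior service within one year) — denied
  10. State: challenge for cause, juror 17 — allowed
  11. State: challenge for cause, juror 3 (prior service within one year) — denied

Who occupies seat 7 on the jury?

Removed: #4, #5, #11, #13, #16, #17, #18, #19, #22. (#3, #10 stay — for-cause denied.)
Seating in order: seats 1–7 → #1, #2, #3, #6, #7, #8, #9; alternates → #10, #12.
So seat 7 is #9.

9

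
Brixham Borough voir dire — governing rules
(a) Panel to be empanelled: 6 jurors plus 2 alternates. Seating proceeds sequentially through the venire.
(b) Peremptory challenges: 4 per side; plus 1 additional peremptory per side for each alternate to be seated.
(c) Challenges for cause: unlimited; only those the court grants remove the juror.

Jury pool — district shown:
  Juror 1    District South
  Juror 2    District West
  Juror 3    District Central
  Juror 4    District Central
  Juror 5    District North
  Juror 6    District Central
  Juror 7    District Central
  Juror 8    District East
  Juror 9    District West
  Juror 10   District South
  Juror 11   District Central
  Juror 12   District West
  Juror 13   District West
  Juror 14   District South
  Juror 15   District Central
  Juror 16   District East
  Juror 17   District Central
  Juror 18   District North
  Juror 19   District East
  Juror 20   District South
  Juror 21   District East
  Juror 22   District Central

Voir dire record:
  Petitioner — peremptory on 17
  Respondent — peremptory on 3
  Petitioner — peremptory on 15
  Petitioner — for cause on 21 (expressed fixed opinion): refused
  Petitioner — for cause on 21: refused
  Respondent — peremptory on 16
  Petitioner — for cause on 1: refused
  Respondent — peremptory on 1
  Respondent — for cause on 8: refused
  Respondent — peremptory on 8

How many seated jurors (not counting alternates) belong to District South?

Removed: #1, #3, #8, #15, #16, #17.
Seated jurors 1–6: #2, #4, #5, #6, #7, #9 (alternates #10, #11 not counted).
None of those are in District South → 0.

0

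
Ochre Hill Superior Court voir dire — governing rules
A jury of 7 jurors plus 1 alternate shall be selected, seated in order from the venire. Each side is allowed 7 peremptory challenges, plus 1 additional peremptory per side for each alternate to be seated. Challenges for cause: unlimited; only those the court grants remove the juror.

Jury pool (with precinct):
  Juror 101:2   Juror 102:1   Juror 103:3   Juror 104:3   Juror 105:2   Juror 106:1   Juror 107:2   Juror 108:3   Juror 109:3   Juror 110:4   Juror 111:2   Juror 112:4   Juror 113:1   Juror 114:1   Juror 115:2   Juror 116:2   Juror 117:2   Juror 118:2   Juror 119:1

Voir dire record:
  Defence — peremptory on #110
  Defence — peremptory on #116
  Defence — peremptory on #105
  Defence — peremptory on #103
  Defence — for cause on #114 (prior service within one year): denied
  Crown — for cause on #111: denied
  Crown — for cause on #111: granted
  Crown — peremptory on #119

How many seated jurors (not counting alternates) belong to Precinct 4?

Removed: #103, #105, #110, #111, #116, #119.
Seated jurors 1–7: #101, #102, #104, #106, #107, #108, #109 (alternates #112 not counted).
None of those are in Precinct 4 → 0.

0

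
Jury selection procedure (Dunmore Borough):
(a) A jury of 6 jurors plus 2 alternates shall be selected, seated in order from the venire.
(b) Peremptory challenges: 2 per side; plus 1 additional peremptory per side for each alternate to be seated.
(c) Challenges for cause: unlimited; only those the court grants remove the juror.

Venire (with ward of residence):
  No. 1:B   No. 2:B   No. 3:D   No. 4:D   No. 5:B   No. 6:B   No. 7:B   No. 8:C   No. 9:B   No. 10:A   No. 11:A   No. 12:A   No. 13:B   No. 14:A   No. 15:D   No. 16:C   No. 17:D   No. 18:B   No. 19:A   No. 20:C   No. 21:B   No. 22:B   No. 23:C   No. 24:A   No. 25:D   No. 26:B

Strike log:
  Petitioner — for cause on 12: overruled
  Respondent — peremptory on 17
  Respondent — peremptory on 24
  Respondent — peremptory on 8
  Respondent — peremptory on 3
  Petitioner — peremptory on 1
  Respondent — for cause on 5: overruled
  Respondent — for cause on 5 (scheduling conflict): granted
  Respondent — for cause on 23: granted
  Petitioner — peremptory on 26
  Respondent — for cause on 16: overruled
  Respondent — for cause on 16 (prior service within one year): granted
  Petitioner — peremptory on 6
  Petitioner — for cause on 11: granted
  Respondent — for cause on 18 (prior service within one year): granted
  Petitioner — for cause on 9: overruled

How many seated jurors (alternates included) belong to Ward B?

Removed: #1, #3, #5, #6, #8, #11, #16, #17, #18, #23, #24, #26.
Seated (8 incl. alternates): #2, #4, #7, #9, #10, #12, #13, #14.
Of those, in Ward B: #2, #7, #9, #13 → 4.

4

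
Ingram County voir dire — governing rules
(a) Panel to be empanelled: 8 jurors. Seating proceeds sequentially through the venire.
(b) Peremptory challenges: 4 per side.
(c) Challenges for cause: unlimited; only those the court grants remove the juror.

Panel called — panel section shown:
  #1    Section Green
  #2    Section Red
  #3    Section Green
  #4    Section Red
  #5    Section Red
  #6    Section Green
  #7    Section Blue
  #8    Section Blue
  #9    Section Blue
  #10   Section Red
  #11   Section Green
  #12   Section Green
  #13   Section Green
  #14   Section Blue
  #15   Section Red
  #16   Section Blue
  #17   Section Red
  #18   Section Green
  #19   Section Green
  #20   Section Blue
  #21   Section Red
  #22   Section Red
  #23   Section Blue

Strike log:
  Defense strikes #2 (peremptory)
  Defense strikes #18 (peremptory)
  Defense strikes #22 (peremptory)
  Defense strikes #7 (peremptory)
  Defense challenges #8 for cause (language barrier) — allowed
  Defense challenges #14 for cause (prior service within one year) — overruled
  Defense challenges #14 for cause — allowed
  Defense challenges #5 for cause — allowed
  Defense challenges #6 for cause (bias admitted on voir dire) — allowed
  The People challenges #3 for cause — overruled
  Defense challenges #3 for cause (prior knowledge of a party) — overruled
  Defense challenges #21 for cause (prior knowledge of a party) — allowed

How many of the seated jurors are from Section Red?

2

Removed: #2, #5, #6, #7, #8, #14, #18, #21, #22.
Seated jurors 1–8: #1, #3, #4, #9, #10, #11, #12, #13.
Of those, in Section Red: #4, #10 → 2.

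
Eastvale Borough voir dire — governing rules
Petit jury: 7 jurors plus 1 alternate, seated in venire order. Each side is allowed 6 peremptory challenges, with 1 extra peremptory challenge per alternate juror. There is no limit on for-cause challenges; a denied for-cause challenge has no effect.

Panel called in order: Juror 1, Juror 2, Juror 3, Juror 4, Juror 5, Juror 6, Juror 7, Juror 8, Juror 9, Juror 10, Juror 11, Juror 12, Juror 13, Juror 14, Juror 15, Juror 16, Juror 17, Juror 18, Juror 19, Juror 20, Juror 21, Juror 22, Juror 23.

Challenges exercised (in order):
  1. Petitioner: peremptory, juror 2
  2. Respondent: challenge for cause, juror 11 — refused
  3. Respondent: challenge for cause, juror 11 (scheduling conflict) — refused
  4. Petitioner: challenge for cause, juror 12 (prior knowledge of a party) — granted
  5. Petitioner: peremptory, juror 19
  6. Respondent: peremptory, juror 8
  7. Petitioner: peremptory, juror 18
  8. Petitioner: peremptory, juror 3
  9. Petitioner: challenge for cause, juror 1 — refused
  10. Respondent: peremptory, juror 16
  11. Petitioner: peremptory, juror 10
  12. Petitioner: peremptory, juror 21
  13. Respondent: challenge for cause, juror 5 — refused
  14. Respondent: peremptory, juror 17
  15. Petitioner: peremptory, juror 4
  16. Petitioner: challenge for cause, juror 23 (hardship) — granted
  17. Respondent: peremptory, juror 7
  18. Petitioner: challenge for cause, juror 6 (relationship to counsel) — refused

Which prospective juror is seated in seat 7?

14

Removed: #2, #3, #4, #7, #8, #10, #12, #16, #17, #18, #19, #21, #23. (#1, #5, #6, #11 stay — for-cause denied.)
Seating in order: seats 1–7 → #1, #5, #6, #9, #11, #13, #14; alternates → #15.
So seat 7 is #14.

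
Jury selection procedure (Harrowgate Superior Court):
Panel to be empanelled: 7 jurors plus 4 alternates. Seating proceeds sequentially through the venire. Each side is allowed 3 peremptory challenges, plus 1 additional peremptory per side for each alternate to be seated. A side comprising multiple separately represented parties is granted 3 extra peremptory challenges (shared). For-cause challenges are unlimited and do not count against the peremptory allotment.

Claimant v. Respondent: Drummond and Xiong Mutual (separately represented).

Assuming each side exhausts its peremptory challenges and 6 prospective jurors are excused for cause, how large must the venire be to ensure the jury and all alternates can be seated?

Seats to fill: 7 + 4 alternates = 11.
Peremptories — Claimant: 3 + 1×4 = 7; Respondent: 3 + 1×4 + 3 = 10; total 17.
For-cause removals: 6.
Minimum venire: 11 + 17 + 6 = 34.

34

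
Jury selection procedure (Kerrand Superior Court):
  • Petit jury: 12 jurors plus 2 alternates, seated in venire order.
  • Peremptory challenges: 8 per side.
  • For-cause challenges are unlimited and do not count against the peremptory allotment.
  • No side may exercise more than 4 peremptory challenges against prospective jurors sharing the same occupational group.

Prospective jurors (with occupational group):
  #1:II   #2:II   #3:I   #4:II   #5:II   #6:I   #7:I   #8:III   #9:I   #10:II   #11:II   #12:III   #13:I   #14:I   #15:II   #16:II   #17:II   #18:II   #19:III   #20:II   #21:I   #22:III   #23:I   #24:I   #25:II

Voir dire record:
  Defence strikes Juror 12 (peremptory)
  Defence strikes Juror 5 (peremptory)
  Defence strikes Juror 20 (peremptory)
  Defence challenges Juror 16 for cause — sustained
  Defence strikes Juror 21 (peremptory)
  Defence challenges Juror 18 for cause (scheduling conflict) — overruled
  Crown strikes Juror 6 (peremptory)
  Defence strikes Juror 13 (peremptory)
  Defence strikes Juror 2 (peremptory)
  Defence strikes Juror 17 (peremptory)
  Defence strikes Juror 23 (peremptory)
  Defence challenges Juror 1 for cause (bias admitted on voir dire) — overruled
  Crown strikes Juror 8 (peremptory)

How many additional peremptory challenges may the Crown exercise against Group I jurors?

Crown peremptories so far: #6, #8 — 2 of 8 used, 6 left overall.
Against Group I: #6 — 1 used; per-group cap 4 leaves 3.
Binding limit: min(6, 3) = 3.

3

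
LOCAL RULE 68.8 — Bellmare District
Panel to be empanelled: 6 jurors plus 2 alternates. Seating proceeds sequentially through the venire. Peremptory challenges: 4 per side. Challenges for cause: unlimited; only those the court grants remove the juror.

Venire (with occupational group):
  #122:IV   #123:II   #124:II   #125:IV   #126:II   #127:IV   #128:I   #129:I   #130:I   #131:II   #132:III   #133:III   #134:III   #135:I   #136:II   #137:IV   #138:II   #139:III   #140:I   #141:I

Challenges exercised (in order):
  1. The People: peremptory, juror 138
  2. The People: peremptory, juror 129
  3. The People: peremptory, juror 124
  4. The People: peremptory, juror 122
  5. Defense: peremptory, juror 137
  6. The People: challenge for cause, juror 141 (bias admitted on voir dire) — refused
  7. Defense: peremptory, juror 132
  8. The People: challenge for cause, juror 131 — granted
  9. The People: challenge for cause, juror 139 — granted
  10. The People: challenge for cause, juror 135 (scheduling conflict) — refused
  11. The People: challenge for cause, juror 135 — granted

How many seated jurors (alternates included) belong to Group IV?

2

Removed: #122, #124, #129, #131, #132, #135, #137, #138, #139.
Seated (8 incl. alternates): #123, #125, #126, #127, #128, #130, #133, #134.
Of those, in Group IV: #125, #127 → 2.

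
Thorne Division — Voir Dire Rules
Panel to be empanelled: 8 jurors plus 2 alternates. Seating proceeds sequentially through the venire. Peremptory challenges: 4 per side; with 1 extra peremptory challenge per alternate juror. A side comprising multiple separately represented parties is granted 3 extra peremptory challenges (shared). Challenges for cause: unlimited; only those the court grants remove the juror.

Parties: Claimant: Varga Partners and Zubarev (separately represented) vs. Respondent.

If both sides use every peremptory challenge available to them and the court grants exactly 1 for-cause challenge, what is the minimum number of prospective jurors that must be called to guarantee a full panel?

26

Seats to fill: 8 + 2 alternates = 10.
Peremptories — Claimant: 4 + 1×2 + 3 = 9; Respondent: 4 + 1×2 = 6; total 15.
For-cause removals: 1.
Minimum venire: 10 + 15 + 1 = 26.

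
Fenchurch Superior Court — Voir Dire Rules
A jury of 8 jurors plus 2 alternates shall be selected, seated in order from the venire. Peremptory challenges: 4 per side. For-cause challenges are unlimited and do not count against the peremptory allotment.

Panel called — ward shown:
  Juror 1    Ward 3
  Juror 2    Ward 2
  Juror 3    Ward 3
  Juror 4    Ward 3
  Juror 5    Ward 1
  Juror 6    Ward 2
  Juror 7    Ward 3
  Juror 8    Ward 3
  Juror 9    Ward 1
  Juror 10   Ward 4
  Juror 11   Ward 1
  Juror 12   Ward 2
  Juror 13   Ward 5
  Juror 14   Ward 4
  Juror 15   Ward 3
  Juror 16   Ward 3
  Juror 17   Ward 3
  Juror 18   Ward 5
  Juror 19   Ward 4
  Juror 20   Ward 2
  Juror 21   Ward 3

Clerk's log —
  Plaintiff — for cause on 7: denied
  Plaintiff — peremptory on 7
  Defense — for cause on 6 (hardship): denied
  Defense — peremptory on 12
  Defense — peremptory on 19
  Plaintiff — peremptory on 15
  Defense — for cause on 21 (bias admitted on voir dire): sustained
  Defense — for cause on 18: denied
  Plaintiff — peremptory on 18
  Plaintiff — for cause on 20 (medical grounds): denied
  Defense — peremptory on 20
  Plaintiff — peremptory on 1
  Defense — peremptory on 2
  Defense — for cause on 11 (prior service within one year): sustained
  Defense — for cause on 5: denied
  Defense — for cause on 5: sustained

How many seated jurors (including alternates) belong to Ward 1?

1

Removed: #1, #2, #5, #7, #11, #12, #15, #18, #19, #20, #21.
Seated (10 incl. alternates): #3, #4, #6, #8, #9, #10, #13, #14, #16, #17.
Of those, in Ward 1: #9 → 1.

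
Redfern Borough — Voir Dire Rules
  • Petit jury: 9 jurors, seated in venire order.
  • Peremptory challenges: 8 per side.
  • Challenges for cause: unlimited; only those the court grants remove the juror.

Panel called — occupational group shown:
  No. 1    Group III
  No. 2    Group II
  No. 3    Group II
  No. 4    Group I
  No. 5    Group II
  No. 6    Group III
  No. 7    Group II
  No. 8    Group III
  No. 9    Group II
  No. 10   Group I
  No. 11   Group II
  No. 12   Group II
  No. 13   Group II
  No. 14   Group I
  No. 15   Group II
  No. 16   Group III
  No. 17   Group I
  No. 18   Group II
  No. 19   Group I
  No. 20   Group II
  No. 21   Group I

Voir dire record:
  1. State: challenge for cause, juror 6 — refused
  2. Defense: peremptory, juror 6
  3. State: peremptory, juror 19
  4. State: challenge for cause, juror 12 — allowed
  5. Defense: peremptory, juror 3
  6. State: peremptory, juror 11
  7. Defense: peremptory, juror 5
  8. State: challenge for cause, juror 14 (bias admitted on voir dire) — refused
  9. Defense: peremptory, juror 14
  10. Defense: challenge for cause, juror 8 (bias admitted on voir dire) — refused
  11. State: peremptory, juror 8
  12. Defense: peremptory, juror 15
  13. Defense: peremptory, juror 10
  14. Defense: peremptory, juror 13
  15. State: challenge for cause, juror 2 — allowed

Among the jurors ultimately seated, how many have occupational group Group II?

4

Removed: #2, #3, #5, #6, #8, #10, #11, #12, #13, #14, #15, #19.
Seated jurors 1–9: #1, #4, #7, #9, #16, #17, #18, #20, #21.
Of those, in Group II: #7, #9, #18, #20 → 4.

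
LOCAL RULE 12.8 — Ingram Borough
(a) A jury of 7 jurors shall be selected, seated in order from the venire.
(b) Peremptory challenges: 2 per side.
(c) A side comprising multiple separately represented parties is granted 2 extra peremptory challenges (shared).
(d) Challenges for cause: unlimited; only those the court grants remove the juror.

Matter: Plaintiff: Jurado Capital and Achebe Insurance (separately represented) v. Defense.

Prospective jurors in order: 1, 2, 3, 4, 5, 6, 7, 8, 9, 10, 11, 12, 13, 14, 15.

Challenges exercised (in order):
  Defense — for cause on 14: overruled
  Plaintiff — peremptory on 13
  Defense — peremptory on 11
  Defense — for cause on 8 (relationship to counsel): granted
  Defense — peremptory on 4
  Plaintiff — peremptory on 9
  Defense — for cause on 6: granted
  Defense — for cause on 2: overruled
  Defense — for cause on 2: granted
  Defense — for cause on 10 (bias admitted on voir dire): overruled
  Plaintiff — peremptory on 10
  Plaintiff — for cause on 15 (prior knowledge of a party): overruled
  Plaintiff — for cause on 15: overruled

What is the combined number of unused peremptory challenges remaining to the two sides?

1

Plaintiff allotment: 2 base + 2 multi-party = 4. Defense allotment: 2.
Plaintiff peremptories used: #13, #9, #10 — 3 (for-cause on #15, #15 don't count).
Defense peremptories used: #11, #4 — 2 (for-cause on #14, #8, #6, #2, #2, #10 don't count).
Remaining: (4 − 3) + (2 − 2) = 1.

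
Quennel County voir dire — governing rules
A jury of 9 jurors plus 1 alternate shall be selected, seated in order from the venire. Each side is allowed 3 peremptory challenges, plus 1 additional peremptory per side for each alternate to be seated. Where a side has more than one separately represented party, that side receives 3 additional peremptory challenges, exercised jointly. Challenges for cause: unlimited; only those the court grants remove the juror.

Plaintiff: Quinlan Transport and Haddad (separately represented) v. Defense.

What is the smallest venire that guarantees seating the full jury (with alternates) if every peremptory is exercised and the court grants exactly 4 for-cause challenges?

Seats to fill: 9 + 1 alternates = 10.
Peremptories — Plaintiff: 3 + 1×1 + 3 = 7; Defense: 3 + 1×1 = 4; total 11.
For-cause removals: 4.
Minimum venire: 10 + 11 + 4 = 25.

25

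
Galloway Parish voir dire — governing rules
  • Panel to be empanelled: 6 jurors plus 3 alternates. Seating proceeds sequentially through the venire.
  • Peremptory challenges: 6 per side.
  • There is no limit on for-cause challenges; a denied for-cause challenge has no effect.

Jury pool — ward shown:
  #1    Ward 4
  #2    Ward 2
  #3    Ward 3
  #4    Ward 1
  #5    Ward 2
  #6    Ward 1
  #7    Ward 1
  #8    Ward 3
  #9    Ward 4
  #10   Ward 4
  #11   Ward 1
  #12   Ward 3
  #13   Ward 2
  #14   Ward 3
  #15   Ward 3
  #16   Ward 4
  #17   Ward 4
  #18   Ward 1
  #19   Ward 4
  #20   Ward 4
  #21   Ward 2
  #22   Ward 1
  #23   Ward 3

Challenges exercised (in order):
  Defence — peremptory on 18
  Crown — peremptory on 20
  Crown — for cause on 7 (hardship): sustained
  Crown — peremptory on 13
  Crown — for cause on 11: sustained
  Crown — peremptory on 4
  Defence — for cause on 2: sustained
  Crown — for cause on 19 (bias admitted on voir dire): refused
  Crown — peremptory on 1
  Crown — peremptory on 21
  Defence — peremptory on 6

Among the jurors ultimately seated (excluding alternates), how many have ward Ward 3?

Removed: #1, #2, #4, #6, #7, #11, #13, #18, #20, #21.
Seated jurors 1–6: #3, #5, #8, #9, #10, #12 (alternates #14, #15, #16 not counted).
Of those, in Ward 3: #3, #8, #12 → 3.

3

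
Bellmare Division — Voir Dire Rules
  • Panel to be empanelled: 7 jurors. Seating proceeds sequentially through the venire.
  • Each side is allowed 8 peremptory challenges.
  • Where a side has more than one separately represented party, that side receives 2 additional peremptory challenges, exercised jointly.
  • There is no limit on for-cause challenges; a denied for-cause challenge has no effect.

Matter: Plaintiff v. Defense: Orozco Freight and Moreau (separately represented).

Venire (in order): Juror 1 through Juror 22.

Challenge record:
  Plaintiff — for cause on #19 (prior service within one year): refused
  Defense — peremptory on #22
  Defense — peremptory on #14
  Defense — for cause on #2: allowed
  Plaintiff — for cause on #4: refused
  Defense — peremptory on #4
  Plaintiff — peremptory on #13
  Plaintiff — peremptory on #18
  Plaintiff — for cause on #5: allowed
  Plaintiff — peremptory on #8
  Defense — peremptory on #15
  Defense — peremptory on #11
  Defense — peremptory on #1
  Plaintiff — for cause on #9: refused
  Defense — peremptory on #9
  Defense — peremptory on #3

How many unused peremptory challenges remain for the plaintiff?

Plaintiff allotment: 8.
Plaintiff peremptories used: #13, #18, #8 — 3 (for-cause on #19, #4, #5, #9 don't count).
Remaining: 8 − 3 = 5.

5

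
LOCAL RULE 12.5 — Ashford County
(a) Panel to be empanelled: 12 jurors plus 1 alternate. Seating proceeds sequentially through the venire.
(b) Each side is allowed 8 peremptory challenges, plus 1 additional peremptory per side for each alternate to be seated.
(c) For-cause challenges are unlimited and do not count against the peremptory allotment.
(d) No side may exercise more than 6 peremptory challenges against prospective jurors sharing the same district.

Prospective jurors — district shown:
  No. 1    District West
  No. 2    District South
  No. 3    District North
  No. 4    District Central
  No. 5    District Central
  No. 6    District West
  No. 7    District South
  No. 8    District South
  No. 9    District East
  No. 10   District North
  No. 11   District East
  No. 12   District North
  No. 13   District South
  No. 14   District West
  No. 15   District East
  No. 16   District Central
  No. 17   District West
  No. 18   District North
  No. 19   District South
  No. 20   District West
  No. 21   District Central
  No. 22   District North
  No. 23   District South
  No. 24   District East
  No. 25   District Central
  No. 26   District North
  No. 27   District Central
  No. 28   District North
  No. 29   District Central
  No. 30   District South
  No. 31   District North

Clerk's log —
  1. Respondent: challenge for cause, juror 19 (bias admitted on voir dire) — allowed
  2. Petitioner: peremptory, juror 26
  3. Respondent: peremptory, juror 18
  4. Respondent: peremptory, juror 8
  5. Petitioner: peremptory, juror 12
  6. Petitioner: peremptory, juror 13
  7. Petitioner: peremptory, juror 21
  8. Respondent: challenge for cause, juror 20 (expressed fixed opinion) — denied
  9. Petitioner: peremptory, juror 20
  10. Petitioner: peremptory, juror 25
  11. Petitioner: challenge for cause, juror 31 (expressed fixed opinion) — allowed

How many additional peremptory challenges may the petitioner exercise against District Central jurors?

3

Petitioner peremptories so far: #26, #12, #13, #21, #20, #25 — 6 of 9 used, 3 left overall.
Against District Central: #21, #25 — 2 used; per-district cap 6 leaves 4.
Binding limit: min(3, 4) = 3.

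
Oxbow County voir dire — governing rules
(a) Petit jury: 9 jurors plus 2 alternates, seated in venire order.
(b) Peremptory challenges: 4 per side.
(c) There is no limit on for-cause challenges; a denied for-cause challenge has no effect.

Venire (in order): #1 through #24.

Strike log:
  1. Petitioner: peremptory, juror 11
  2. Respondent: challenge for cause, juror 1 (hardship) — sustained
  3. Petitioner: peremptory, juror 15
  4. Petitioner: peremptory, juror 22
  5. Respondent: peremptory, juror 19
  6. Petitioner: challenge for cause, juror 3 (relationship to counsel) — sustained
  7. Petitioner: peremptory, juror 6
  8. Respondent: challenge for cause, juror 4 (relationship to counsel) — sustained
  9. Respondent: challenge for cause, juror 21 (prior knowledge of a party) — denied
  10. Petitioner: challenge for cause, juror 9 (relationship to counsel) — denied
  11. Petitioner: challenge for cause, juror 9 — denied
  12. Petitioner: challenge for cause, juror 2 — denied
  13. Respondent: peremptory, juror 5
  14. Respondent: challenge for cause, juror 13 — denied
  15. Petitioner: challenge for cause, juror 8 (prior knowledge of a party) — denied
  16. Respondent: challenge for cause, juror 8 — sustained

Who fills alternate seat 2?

20

Removed: #1, #3, #4, #5, #6, #8, #11, #15, #19, #22. (#2, #9, #13, #21 stay — for-cause denied.)
Seating in order: seats 1–9 → #2, #7, #9, #10, #12, #13, #14, #16, #17; alternates → #18, #20.
So alternate 2 is #20.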